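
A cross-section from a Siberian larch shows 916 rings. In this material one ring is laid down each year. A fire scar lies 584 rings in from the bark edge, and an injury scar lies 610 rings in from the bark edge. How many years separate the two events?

26 yr

The two markers are separated by 610 − 584 = 26 rings.
That is 26 years at one ring per year.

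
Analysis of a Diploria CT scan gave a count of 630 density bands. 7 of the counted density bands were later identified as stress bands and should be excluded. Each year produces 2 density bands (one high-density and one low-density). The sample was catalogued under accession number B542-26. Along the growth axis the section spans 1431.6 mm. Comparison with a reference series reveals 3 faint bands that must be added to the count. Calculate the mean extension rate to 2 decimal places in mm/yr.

4.57 mm/yr

True density band count = 630 − 7 + 3 = 626.
With 2 density bands per year, 626 / 2 = 313 years.
Extension rate ≈ 1431.6 / 313 = 4.57 mm/yr.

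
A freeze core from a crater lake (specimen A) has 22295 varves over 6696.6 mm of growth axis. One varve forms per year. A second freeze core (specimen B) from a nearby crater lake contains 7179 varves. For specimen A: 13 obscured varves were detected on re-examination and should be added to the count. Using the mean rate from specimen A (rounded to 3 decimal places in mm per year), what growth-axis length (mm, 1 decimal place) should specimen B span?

Specimen A: correcting the raw count gives 22295 + 13 = 22308 true varves.
A: Extension rate ≈ 6696.6 / 22308 = 0.300 mm per year.
B's length ≈ 0.300 × 7179 = 2153.7 mm.

2153.7 mm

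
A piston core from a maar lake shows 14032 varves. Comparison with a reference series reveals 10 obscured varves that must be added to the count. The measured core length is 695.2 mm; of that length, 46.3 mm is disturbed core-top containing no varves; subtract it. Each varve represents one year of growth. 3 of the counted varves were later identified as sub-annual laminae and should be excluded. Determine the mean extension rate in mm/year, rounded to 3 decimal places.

0.046 mm/year

True varve count = 14032 − 3 + 10 = 14039.
The growth record spans 695.2 − 46.3 = 648.9 mm.
648.9 mm over 14039 years gives 648.9 / 14039 ≈ 0.046 mm/year.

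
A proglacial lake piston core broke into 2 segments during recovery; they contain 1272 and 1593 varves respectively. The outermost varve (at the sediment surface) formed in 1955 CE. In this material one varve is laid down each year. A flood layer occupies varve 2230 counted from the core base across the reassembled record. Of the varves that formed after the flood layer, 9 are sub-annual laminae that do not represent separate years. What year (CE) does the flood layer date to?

1329 CE

Total varves = 1272 + 1593 = 2865.
Between varve 2230 and the sediment surface there are 2865 − 2230 = 635 varves.
Removing the 9 false varves leaves 635 − 9 = 626 true varves beyond the flood layer.
1955 − 626 = 1329 CE.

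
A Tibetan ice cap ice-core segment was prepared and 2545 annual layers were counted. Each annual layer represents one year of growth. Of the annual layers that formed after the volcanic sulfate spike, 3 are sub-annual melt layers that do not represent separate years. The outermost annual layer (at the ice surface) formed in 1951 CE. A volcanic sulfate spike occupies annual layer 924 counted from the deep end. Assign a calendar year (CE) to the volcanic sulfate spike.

The volcanic sulfate spike sits at annual layer 924 from the deep end, so 2545 − 924 = 1621 annual layers formed after it.
Removing the 3 false annual layers leaves 1621 − 3 = 1618 true annual layers beyond the volcanic sulfate spike.
The annual layer at the ice surface is 1951 CE, so the volcanic sulfate spike dates to 1951 − 1618 = 333 CE.

333 CE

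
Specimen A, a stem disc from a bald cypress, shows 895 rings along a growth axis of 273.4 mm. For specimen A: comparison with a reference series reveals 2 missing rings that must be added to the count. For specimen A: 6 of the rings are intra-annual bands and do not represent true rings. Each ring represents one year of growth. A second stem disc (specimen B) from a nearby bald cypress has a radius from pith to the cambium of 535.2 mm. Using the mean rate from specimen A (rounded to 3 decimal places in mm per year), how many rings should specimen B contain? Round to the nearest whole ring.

1743 rings

Specimen A: true ring count = 895 − 6 + 2 = 891.
A: 273.4 mm over 891 years gives 273.4 / 891 ≈ 0.307 mm per year.
For B, 535.2 / 0.307 = 1743.32 years ≈ 1743 rings.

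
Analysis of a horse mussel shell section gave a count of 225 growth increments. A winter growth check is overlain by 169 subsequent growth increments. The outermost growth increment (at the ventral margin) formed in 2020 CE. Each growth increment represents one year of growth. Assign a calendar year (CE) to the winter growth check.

1851 CE

169 growth increments post-date the winter growth check.
Counting back 169 years from 2020 CE places the winter growth check in 2020 − 169 = 1851 CE.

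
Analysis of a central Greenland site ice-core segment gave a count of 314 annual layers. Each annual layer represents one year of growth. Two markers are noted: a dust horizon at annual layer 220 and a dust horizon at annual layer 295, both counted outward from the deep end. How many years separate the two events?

75 yr

Separation: 295 − 220 = 75 annual layers.
At one annual layer per year, 75 years elapsed between them.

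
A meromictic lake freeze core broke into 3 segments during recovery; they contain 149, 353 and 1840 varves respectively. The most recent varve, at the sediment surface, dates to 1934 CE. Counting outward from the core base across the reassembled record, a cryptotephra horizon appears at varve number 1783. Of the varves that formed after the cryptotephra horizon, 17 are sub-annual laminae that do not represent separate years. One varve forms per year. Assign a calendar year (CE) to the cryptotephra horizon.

1392 CE

Total varves = 149 + 353 + 1840 = 2342.
Between varve 1783 and the sediment surface there are 2342 − 1783 = 559 varves.
559 − 17 false = 542 true varves after the cryptotephra horizon.
Counting back 542 years from 1934 CE places the cryptotephra horizon in 1934 − 542 = 1392 CE.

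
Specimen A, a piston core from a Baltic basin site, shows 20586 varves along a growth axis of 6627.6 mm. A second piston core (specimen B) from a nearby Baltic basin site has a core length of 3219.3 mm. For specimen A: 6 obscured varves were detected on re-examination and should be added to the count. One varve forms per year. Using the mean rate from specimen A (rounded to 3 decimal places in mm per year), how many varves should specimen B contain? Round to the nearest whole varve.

9998 varves

Specimen A: after corrections the count is 20586 + 6 = 20592 varves.
A: 6627.6 mm over 20592 years gives 6627.6 / 20592 ≈ 0.322 mm per year.
B spans 3219.3 / 0.322 = 9997.83 years ≈ 9998 varves.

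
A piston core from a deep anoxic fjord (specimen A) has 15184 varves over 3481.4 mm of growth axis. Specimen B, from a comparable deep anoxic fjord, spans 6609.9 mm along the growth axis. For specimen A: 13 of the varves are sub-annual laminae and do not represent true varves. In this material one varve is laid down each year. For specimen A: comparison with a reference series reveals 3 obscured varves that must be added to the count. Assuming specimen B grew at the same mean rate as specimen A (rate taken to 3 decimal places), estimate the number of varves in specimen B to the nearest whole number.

Specimen A: after corrections the count is 15184 − 13 + 3 = 15174 varves.
A: Mean rate = 3481.4 mm / 15174 years ≈ 0.229 mm/year.
B spans 6609.9 / 0.229 = 28864.19 years ≈ 28864 varves.

28864 varves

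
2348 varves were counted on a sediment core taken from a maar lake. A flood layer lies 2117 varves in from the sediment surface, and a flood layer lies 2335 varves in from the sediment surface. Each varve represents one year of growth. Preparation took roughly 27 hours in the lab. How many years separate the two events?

218 years

The two markers are separated by 2335 − 2117 = 218 varves.
At one varve per year, 218 years elapsed between them.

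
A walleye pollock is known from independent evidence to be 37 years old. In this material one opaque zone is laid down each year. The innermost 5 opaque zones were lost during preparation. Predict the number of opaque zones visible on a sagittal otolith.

32 opaque zones

At one opaque zone per year, 37 years correspond to 37 opaque zones.
Subtracting the 5 opaque zones not captured gives 37 − 5 = 32 opaque zones in the record.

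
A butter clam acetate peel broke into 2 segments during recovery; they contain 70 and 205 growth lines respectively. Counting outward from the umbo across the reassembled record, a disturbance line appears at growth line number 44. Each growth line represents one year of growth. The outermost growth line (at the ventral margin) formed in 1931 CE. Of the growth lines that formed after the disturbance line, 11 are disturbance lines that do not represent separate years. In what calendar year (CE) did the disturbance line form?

1711 CE

Total growth lines = 70 + 205 = 275.
275 − 44 = 231 growth lines lie beyond the disturbance line toward the ventral margin.
Excluding 11 false growth lines: 231 − 11 = 220.
Counting back 220 years from 1931 CE places the disturbance line in 1931 − 220 = 1711 CE.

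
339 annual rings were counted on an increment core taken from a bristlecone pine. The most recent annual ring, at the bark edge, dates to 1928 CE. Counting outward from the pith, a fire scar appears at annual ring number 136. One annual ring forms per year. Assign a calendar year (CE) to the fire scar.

339 − 136 = 203 annual rings lie beyond the fire scar toward the bark edge.
The annual ring at the bark edge is 1928 CE, so the fire scar dates to 1928 − 203 = 1725 CE.

1725 CE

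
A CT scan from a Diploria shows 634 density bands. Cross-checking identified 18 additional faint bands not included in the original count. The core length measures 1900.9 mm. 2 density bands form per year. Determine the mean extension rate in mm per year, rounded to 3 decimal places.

5.831 mm per year

Adjusted count: 634 + 18 = 652 density bands.
652 density bands at 2 per year is 652 / 2 = 326 years.
Mean rate = 1900.9 mm / 326 years ≈ 5.831 mm per year.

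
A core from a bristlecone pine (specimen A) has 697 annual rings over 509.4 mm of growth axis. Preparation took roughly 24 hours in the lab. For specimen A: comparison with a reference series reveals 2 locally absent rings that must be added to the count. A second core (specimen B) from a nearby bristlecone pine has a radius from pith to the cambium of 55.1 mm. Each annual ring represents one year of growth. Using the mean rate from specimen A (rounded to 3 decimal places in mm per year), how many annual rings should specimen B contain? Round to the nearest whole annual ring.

Specimen A: after corrections the count is 697 + 2 = 699 annual rings.
A: Mean rate = 509.4 mm / 699 years ≈ 0.729 mm/yr.
B spans 55.1 / 0.729 = 75.58 years ≈ 76 annual rings.

76 annual rings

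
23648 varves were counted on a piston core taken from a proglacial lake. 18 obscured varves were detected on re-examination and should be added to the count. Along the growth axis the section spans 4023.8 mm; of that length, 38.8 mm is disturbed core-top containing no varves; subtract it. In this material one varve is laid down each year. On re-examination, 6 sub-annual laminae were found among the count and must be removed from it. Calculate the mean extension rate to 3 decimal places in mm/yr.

0.168 mm/yr

After corrections the count is 23648 − 6 + 18 = 23660 varves.
The growth record spans 4023.8 − 38.8 = 3985.0 mm.
Mean rate = 3985.0 mm / 23660 years ≈ 0.168 mm/yr.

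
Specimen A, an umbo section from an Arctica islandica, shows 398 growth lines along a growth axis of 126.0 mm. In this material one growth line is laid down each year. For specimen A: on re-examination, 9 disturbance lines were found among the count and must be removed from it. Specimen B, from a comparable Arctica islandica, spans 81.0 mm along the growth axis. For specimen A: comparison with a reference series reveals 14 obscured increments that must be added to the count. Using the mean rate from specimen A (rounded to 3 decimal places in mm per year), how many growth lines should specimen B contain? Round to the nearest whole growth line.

259 growth lines

Specimen A: after corrections the count is 398 − 9 + 14 = 403 growth lines.
A: Extension rate ≈ 126.0 / 403 = 0.313 mm/yr.
Specimen B: 81.0 mm / 0.313 mm per year = 258.79 years ≈ 259 growth lines.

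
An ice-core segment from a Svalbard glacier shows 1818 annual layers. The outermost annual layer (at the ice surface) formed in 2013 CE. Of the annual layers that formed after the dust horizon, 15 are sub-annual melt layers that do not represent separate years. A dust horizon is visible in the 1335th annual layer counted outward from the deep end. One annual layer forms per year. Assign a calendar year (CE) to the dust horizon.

1818 − 1335 = 483 annual layers lie beyond the dust horizon toward the ice surface.
Excluding 15 false annual layers: 483 − 15 = 468.
The annual layer at the ice surface is 2013 CE, so the dust horizon dates to 2013 − 468 = 1545 CE.

1545 CE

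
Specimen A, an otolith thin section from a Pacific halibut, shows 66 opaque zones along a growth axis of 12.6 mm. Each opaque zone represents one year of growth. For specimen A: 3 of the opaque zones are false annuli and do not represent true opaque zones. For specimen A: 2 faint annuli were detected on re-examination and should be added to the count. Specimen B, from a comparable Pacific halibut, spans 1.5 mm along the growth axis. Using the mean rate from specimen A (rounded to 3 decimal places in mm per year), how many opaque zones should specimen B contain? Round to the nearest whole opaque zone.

Specimen A: correcting the raw count gives 66 − 3 + 2 = 65 true opaque zones.
A: Extension rate ≈ 12.6 / 65 = 0.194 mm/year.
For B, 1.5 / 0.194 = 7.73 years ≈ 8 opaque zones.

8 opaque zones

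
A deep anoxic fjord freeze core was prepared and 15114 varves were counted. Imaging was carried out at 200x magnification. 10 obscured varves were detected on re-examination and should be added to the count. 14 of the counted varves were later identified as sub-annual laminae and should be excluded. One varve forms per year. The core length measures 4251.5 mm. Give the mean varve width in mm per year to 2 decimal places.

0.28 mm per year

Correcting the raw count gives 15114 − 14 + 10 = 15110 true varves.
Mean rate = 4251.5 mm / 15110 years ≈ 0.28 mm per year.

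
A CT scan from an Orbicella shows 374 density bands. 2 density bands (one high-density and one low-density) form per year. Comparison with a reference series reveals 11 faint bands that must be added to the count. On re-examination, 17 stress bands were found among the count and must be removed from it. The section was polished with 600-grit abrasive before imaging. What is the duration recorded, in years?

Adjusted count: 374 − 17 + 11 = 368 density bands.
Dividing by 2 density bands per year: 368 / 2 = 184 years.

184 years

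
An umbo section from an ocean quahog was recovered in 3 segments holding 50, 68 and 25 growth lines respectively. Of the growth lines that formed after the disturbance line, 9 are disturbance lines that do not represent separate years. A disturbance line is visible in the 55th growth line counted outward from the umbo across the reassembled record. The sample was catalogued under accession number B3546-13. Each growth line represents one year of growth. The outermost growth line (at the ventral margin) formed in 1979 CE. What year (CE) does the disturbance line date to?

1900 CE

Total growth lines = 50 + 68 + 25 = 143.
Between growth line 55 and the ventral margin there are 143 − 55 = 88 growth lines.
Excluding 9 false growth lines: 88 − 9 = 79.
The growth line at the ventral margin is 1979 CE, so the disturbance line dates to 1979 − 79 = 1900 CE.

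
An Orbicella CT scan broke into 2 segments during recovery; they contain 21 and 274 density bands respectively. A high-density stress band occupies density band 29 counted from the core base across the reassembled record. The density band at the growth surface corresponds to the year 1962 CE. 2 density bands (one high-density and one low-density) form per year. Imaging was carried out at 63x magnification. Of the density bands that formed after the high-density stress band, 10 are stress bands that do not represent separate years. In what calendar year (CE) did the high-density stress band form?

1834 CE

Total density bands = 21 + 274 = 295.
Between density band 29 and the growth surface there are 295 − 29 = 266 density bands.
Excluding 10 false density bands: 266 − 10 = 256.
With 2 density bands per year, 256 / 2 = 128 years.
1962 − 128 = 1834 CE.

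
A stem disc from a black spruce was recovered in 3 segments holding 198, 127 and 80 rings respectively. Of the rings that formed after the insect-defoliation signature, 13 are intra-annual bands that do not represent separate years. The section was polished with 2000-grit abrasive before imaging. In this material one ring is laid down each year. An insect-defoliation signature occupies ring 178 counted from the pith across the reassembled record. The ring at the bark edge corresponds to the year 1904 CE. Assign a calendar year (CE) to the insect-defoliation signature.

1690 CE

Total rings = 198 + 127 + 80 = 405.
The insect-defoliation signature sits at ring 178 from the pith, so 405 − 178 = 227 rings formed after it.
Removing the 13 false rings leaves 227 − 13 = 214 true rings beyond the insect-defoliation signature.
Counting back 214 years from 1904 CE places the insect-defoliation signature in 1904 − 214 = 1690 CE.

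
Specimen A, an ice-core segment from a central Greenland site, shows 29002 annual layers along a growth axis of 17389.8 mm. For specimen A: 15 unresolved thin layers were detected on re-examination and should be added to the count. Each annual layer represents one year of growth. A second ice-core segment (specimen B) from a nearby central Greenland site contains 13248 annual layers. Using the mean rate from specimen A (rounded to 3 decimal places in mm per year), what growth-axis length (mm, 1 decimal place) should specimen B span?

Specimen A: adjusted count: 29002 + 15 = 29017 annual layers.
A: Mean rate = 17389.8 mm / 29017 years ≈ 0.599 mm per year.
For B, 0.599 mm/year × 13248 years = 7935.6 mm.

7935.6 mm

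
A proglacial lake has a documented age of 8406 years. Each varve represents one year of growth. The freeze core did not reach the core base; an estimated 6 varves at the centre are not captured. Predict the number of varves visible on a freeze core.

Expected varves over 8406 years: 8406.
Less the 6 uncaptured varves: 8406 − 6 = 8400.

8400 varves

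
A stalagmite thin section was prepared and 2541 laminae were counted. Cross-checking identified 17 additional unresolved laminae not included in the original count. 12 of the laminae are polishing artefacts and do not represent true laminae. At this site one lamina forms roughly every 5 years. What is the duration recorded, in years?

12730 years

After corrections the count is 2541 − 12 + 17 = 2546 laminae.
Multiplying by 5 years per lamina: 2546 × 5 = 12730 years.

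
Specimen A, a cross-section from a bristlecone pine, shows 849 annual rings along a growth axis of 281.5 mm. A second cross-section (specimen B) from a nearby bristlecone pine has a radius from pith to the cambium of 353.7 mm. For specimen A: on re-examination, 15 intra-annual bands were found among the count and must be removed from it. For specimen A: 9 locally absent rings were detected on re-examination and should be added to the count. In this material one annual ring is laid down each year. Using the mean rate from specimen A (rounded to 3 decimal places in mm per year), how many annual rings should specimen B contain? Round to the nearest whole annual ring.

1059 annual rings

Specimen A: correcting the raw count gives 849 − 15 + 9 = 843 true annual rings.
A: Mean rate = 281.5 mm / 843 years ≈ 0.334 mm/yr.
B spans 353.7 / 0.334 = 1058.98 years ≈ 1059 annual rings.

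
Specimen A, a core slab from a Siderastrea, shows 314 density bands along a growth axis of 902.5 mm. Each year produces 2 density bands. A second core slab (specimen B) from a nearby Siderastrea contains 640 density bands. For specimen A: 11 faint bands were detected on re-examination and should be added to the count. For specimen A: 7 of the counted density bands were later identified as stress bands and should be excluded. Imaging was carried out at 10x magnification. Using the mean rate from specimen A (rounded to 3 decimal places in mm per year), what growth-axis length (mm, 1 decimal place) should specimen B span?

1816.3 mm

Specimen A: after corrections the count is 314 − 7 + 11 = 318 density bands.
Specimen A: 318 density bands at 2 per year is 318 / 2 = 159 years.
A: 902.5 mm over 159 years gives 902.5 / 159 ≈ 5.676 mm per year.
Specimen B: 640 density bands at 2 per year is 640 / 2 = 320 years. Length of B = 5.676 × 320 = 1816.3 mm.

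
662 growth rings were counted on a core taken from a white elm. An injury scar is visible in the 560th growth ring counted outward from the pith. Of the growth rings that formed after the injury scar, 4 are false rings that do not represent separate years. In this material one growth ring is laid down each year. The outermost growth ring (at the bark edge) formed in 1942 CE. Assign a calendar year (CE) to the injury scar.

1844 CE

The injury scar sits at growth ring 560 from the pith, so 662 − 560 = 102 growth rings formed after it.
Excluding 4 false growth rings: 102 − 4 = 98.
The growth ring at the bark edge is 1942 CE, so the injury scar dates to 1942 − 98 = 1844 CE.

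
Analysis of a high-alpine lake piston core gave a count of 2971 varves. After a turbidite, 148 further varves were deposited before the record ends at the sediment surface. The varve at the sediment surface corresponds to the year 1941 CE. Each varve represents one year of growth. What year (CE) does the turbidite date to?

There are 148 varves younger than the turbidite.
1941 − 148 = 1793 CE.

1793 CE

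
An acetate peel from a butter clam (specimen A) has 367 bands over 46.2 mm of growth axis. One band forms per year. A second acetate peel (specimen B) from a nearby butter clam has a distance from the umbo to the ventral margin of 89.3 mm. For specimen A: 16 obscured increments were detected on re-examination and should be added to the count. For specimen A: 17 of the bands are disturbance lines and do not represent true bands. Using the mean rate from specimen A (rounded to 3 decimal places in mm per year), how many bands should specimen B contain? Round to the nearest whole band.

709 bands

Specimen A: true band count = 367 − 17 + 16 = 366.
A: Extension rate ≈ 46.2 / 366 = 0.126 mm/year.
For B, 89.3 / 0.126 = 708.73 years ≈ 709 bands.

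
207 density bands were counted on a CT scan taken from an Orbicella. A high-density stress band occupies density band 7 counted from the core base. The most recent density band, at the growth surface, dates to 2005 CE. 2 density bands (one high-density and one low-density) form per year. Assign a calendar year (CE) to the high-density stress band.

The high-density stress band sits at density band 7 from the core base, so 207 − 7 = 200 density bands formed after it.
With 2 density bands per year, 200 / 2 = 100 years.
The density band at the growth surface is 2005 CE, so the high-density stress band dates to 2005 − 100 = 1905 CE.

1905 CE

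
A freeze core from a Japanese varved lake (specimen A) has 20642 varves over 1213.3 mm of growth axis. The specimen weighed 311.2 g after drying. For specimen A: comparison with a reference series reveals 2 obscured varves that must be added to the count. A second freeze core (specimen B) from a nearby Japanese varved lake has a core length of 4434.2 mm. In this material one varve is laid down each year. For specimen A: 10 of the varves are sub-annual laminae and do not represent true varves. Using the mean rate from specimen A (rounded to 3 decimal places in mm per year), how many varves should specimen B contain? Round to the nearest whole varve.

Specimen A: after corrections the count is 20642 − 10 + 2 = 20634 varves.
A: Extension rate ≈ 1213.3 / 20634 = 0.059 mm per year.
Specimen B: 4434.2 mm / 0.059 mm per year = 75155.93 years ≈ 75156 varves.

75156 varves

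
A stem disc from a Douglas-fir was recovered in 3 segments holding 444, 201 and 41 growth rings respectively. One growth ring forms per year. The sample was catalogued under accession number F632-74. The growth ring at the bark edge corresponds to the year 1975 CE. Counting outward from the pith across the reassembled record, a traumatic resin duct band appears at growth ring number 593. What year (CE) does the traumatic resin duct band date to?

Total growth rings = 444 + 201 + 41 = 686.
Between growth ring 593 and the bark edge there are 686 − 593 = 93 growth rings.
The growth ring at the bark edge is 1975 CE, so the traumatic resin duct band dates to 1975 − 93 = 1882 CE.

1882 CE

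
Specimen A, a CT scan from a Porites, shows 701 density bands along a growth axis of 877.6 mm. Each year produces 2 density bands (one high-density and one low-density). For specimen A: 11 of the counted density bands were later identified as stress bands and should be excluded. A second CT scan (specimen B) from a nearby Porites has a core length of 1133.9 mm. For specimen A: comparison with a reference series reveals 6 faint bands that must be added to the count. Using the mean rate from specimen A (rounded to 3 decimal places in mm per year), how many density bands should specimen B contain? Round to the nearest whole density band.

Specimen A: correcting the raw count gives 701 − 11 + 6 = 696 true density bands.
Specimen A: dividing by 2 density bands per year: 696 / 2 = 348 years.
A: Mean rate = 877.6 mm / 348 years ≈ 2.522 mm/year.
B spans 1133.9 / 2.522 = 449.60 years; at 2 density bands per year that is 449.60 × 2 ≈ 899 density bands.

899 density bands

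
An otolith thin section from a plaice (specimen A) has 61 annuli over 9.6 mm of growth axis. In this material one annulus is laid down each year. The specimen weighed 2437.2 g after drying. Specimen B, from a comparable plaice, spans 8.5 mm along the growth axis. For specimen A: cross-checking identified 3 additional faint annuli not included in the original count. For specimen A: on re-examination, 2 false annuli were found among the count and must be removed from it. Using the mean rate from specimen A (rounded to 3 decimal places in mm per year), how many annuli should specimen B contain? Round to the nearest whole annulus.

55 annuli

Specimen A: adjusted count: 61 − 2 + 3 = 62 annuli.
A: Extension rate ≈ 9.6 / 62 = 0.155 mm/year.
B spans 8.5 / 0.155 = 54.84 years ≈ 55 annuli.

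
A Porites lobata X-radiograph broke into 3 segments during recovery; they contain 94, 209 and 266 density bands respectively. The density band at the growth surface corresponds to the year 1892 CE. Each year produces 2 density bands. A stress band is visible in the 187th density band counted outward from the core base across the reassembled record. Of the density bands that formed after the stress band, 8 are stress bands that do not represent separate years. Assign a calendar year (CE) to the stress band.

1705 CE

Total density bands = 94 + 209 + 266 = 569.
569 − 187 = 382 density bands lie beyond the stress band toward the growth surface.
382 − 8 false = 374 true density bands after the stress band.
With 2 density bands per year, 374 / 2 = 187 years.
1892 − 187 = 1705 CE.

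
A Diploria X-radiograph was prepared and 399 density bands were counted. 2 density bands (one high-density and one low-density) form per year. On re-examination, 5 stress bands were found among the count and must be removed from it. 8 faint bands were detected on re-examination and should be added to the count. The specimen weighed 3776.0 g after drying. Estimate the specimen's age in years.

True density band count = 399 − 5 + 8 = 402.
402 density bands at 2 per year is 402 / 2 = 201 years.

201 years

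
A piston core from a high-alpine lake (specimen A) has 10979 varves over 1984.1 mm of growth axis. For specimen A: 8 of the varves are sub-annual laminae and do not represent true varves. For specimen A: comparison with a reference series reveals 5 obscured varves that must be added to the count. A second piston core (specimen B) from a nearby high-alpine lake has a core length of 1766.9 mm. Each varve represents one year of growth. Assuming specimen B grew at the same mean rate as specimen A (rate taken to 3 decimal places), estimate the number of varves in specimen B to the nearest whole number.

Specimen A: adjusted count: 10979 − 8 + 5 = 10976 varves.
A: 1984.1 mm over 10976 years gives 1984.1 / 10976 ≈ 0.181 mm/yr.
Specimen B: 1766.9 mm / 0.181 mm per year = 9761.88 years ≈ 9762 varves.

9762 varves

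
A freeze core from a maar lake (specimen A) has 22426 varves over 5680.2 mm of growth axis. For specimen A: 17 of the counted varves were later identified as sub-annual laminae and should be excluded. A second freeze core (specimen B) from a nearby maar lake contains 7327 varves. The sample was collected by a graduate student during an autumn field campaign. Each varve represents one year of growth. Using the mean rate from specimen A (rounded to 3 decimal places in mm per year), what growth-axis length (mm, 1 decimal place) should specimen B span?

1853.7 mm

Specimen A: adjusted count: 22426 − 17 = 22409 varves.
A: Extension rate ≈ 5680.2 / 22409 = 0.253 mm/year.
B's length ≈ 0.253 × 7327 = 1853.7 mm.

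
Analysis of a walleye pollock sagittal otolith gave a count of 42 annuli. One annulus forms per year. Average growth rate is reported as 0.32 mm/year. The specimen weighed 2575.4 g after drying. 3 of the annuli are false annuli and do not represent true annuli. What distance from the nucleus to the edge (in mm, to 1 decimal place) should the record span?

12.5 mm

After corrections the count is 42 − 3 = 39 annuli.
Predicted length = 0.32 mm/year × 39 years = 12.5 mm.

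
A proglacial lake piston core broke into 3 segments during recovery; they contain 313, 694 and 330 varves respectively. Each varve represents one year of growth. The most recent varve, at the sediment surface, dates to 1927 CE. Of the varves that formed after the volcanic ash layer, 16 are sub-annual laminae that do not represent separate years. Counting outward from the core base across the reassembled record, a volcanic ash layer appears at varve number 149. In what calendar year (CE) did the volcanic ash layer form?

755 CE

Total varves = 313 + 694 + 330 = 1337.
Between varve 149 and the sediment surface there are 1337 − 149 = 1188 varves.
1188 − 16 false = 1172 true varves after the volcanic ash layer.
The varve at the sediment surface is 1927 CE, so the volcanic ash layer dates to 1927 − 1172 = 755 CE.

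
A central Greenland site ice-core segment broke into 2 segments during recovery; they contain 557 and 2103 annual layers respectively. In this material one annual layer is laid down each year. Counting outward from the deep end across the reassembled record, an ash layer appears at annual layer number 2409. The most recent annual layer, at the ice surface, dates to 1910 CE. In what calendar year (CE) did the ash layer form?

Total annual layers = 557 + 2103 = 2660.
Between annual layer 2409 and the ice surface there are 2660 − 2409 = 251 annual layers.
1910 − 251 = 1659 CE.

1659 CE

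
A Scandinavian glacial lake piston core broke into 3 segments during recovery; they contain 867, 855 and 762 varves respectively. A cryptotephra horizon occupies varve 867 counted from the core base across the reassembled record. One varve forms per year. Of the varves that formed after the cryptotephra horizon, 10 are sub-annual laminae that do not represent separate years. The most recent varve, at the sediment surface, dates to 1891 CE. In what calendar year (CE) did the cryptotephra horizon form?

Total varves = 867 + 855 + 762 = 2484.
Between varve 867 and the sediment surface there are 2484 − 867 = 1617 varves.
Excluding 10 false varves: 1617 − 10 = 1607.
The varve at the sediment surface is 1891 CE, so the cryptotephra horizon dates to 1891 − 1607 = 284 CE.

284 CE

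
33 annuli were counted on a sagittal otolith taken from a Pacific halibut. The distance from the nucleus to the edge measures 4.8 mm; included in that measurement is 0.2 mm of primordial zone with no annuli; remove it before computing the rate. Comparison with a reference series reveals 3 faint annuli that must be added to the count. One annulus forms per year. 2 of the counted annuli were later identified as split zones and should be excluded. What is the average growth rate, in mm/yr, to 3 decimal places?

0.135 mm/yr

Adjusted count: 33 − 2 + 3 = 34 annuli.
Removing the 0.2 mm offcut leaves 4.8 − 0.2 = 4.6 mm.
Extension rate ≈ 4.6 / 34 = 0.135 mm/yr.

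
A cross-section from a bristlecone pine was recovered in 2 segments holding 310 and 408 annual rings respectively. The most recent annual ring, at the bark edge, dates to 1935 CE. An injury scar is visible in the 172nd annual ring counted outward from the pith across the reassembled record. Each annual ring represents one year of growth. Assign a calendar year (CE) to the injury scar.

1389 CE

Total annual rings = 310 + 408 = 718.
Between annual ring 172 and the bark edge there are 718 − 172 = 546 annual rings.
1935 − 546 = 1389 CE.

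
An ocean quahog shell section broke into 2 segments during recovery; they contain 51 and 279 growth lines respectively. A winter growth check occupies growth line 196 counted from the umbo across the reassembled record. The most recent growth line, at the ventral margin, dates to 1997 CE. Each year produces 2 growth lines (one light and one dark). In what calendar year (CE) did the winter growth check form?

1930 CE

Total growth lines = 51 + 279 = 330.
The winter growth check sits at growth line 196 from the umbo, so 330 − 196 = 134 growth lines formed after it.
With 2 growth lines per year, 134 / 2 = 67 years.
The growth line at the ventral margin is 1997 CE, so the winter growth check dates to 1997 − 67 = 1930 CE.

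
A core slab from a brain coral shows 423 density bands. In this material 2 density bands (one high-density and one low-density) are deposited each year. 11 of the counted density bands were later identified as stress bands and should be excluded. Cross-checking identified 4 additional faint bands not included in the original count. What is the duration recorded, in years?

208 years

Adjusted count: 423 − 11 + 4 = 416 density bands.
Dividing by 2 density bands per year: 416 / 2 = 208 years.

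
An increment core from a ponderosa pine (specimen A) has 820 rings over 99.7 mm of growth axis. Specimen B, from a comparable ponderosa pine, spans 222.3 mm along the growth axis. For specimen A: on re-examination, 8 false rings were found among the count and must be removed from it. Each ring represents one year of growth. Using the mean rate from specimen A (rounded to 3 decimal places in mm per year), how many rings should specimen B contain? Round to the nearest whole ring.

Specimen A: correcting the raw count gives 820 − 8 = 812 true rings.
A: Extension rate ≈ 99.7 / 812 = 0.123 mm/year.
Specimen B: 222.3 mm / 0.123 mm per year = 1807.32 years ≈ 1807 rings.

1807 rings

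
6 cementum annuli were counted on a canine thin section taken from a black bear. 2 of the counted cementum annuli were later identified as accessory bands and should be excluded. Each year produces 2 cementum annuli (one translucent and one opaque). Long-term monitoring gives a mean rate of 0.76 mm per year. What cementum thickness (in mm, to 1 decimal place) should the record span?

True cementum annulus count = 6 − 2 = 4.
Dividing by 2 cementum annuli per year: 4 / 2 = 2 years.
Length ≈ 0.76 × 2 = 1.5 mm.

1.5 mm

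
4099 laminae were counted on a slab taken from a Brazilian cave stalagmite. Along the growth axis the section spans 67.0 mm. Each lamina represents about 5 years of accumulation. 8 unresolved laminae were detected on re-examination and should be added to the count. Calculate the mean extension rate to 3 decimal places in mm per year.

After corrections the count is 4099 + 8 = 4107 laminae.
4107 laminae at 5 years each span 4107 × 5 = 20535 years.
Mean rate = 67.0 mm / 20535 years ≈ 0.003 mm per year.

0.003 mm per year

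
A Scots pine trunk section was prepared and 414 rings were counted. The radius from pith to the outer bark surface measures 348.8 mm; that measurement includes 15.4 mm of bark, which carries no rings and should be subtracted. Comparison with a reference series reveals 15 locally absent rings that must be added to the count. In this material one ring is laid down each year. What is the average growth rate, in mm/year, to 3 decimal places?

0.777 mm/year

Correcting the raw count gives 414 + 15 = 429 true rings.
The growth record spans 348.8 − 15.4 = 333.4 mm.
Extension rate ≈ 333.4 / 429 = 0.777 mm/year.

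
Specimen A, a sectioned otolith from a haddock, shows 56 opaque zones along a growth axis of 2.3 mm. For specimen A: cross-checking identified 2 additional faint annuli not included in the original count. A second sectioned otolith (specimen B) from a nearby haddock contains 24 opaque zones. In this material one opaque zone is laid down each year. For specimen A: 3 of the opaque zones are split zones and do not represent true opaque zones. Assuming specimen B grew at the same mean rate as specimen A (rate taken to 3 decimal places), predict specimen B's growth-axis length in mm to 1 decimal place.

Specimen A: adjusted count: 56 − 3 + 2 = 55 opaque zones.
A: Mean rate = 2.3 mm / 55 years ≈ 0.042 mm/yr.
For B, 0.042 mm/year × 24 years = 1.0 mm.

1.0 mm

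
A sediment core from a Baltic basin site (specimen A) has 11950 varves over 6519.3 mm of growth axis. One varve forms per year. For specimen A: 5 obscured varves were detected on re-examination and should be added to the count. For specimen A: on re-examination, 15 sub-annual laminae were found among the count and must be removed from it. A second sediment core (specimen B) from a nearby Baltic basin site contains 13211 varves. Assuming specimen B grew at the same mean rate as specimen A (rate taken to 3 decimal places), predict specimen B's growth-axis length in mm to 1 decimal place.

Specimen A: correcting the raw count gives 11950 − 15 + 5 = 11940 true varves.
A: Mean rate = 6519.3 mm / 11940 years ≈ 0.546 mm/year.
Length of B = 0.546 × 13211 = 7213.2 mm.

7213.2 mm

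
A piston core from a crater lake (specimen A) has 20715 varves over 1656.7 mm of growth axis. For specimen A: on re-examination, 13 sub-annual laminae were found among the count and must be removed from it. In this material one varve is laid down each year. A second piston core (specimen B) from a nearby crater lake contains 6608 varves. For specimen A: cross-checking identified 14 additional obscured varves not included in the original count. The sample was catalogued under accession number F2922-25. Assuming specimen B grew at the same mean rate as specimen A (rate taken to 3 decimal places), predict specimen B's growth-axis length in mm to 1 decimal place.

528.6 mm

Specimen A: true varve count = 20715 − 13 + 14 = 20716.
A: Mean rate = 1656.7 mm / 20716 years ≈ 0.080 mm per year.
For B, 0.080 mm/year × 6608 years = 528.6 mm.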